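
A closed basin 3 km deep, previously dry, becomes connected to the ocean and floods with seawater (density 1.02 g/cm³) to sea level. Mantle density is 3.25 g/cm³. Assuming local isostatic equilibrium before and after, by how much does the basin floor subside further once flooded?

1.37 km

After flooding the water column is d + s deep. Its weight must equal the weight of mantle displaced by the extra subsidence s: (d + s) ρ_w = s ρ_m.
s = d ρ_w / (ρ_m − ρ_w) = 3 km × 1.02/(3.25 − 1.02) = 1.37 km.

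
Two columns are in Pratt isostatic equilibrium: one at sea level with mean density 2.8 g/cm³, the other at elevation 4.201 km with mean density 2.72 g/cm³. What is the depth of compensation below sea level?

ρ_ref D = ρ (D + h) → D (ρ_ref − ρ) = ρ h.
D = ρ h/(ρ_ref − ρ) = 2.72 × 4.201 km/(2.8 − 2.72) = 143 km.

143 km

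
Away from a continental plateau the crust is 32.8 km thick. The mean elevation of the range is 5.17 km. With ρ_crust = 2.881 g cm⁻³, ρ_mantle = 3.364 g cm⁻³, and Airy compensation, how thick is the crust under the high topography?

68.8 km

Root depth r = h ρ_c / (ρ_m − ρ_c) = 5.17 km × 2.881 / 0.483 = 30.84 km.
Total thickness = T + h + r = 32.8 km + 5.17 km + 30.84 km = 68.8 km.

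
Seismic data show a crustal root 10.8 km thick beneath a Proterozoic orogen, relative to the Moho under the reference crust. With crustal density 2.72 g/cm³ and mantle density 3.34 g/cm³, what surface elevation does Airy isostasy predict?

Balancing pressure at the compensation depth: ρ_c h = (ρ_m − ρ_c) r.
h = r (ρ_m − ρ_c) / ρ_c = 10.8 km × (3.34 − 2.72) / 2.72 = 2.46 km.

2.46 km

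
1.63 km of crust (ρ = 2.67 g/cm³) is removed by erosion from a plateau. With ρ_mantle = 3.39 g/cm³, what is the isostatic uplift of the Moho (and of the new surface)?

Unloading: uplift u = e ρ_c/ρ_m = 1.63 km × 2.67/3.39 = 1.28 km.

1.28 km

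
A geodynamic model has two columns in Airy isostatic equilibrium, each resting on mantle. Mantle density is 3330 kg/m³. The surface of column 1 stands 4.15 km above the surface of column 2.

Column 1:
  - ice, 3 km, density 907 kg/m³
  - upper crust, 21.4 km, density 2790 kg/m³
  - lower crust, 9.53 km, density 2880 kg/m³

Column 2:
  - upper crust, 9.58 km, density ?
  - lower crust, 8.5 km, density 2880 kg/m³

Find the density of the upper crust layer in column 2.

2760 kg/m³

Take the compensation level at the base of the deeper column (depth z_c below the surface of column 1) and equate Σ ρ_i t_i down to z_c; mantle fills any gap and the z_c terms cancel.
Column 1: 3×907 + 21.4×2790 + 9.53×2880 + (z_c − 33.93)×3330
Column 2: 4.15×0 + 9.58×ρ + 8.5×2880 + (z_c − 4.15 − 18.08)×3330
The z_c×3330 term appears on both sides and cancels. Collect the known terms of each column as K = Σ(ρt)_known − 3330 × (depth of known layers): K_1 = 89873.4 − 3330×33.93 = −23113.5; K_2 = 24480 − 3330×(4.15 + 18.08) = −49545.9.
Balance: K_1 = K_2 + 9.58×ρ, so ρ = (K_1 − K_2)/9.58 = 26432.4/9.58 = 2760 kg/m³.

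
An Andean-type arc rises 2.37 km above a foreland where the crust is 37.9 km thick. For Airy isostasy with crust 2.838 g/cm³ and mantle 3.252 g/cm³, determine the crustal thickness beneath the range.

Root depth r = h ρ_c / (ρ_m − ρ_c) = 2.37 km × 2.838 / 0.414 = 16.25 km.
Total thickness = T + h + r = 37.9 km + 2.37 km + 16.25 km = 56.5 km.

56.5 km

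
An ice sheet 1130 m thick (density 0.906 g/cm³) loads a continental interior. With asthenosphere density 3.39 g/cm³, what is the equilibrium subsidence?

Equating mass per unit area of the two columns: the ice load ρ_ice t is balanced by mantle displaced below, ρ_m s.
s = t ρ_ice / ρ_m = 1130 m × 0.906/3.39 = 302 m.

302 m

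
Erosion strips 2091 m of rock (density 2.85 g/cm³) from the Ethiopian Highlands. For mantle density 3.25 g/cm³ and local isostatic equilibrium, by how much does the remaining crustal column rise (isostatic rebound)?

Unloading: uplift u = e ρ_c/ρ_m = 2091 m × 2.85/3.25 = 1830 m.

1830 m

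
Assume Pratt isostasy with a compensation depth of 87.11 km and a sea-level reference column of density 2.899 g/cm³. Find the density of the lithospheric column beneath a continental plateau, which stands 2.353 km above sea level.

2.82 g/cm³

Pratt balance: ρ_ref D = ρ (D + h).
ρ = ρ_ref D/(D + h) = 2.899 × 87.11 km/(87.11 km + 2.353 km) = 2.82 g/cm³.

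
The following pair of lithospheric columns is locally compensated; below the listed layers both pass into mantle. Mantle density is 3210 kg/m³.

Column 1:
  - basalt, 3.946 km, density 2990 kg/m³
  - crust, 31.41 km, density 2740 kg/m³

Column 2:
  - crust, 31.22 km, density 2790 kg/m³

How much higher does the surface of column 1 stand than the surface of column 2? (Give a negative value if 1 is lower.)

For any compensation level in the mantle, the mantle terms cancel and isostasy reduces to e = (Σt_1 − Σt_2) − (Σ(ρt)_1 − Σ(ρt)_2) / ρ_m.
Σt_1 = 35.356 km; Σt_2 = 31.22 km; Σ(ρt)_1 = 97861.94; Σ(ρt)_2 = 87103.8 (in km·kg/m³).
e = (35.356 − 31.22) − (97861.94 − 87103.8) / 3210 = 0.785 km.

0.785 km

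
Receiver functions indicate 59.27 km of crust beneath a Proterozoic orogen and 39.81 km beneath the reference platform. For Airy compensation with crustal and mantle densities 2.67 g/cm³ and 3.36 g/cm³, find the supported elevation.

4 km

Excess crust Δ = 59.27 km − 39.81 km = 19.46 km, split between elevation h and root r with h + r = Δ.
Airy balance ρ_c h = (ρ_m − ρ_c) r gives r = h ρ_c/(ρ_m − ρ_c), so h (1 + ρ_c/(ρ_m − ρ_c)) = Δ, i.e. h = Δ (ρ_m − ρ_c)/ρ_m.
h = 19.46 km × 0.69/3.36 = 4 km.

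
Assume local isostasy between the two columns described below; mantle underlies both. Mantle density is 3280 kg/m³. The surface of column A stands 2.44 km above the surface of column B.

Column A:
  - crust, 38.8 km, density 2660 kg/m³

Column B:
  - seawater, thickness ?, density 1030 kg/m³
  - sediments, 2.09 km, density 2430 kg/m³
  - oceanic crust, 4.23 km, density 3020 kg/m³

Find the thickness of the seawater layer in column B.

5.86 km

Take the compensation level at the base of the deeper column (depth z_c below the surface of column A) and equate Σ ρ_i t_i down to z_c; mantle fills any gap and the z_c terms cancel.
Column A: 38.8×2660 + (z_c − 38.8)×3280
Column B: 2.44×0 + x×1030 + 2.09×2430 + 4.23×3020 + (z_c − 2.44 − 6.32 − x)×3280
The z_c×3280 term appears on both sides and cancels. Collect the known terms of each column as K = Σ(ρt)_known − 3280 × (depth of known layers): K_A = 103208 − 3280×38.8 = −24056; K_B = 17853.3 − 3280×(2.44 + 6.32) = −10879.5.
Balance: K_A = K_B − x×(3280 − 1030), so x = (K_B − K_A)/(3280 − 1030) = 13176.5/2250 = 5.86 km.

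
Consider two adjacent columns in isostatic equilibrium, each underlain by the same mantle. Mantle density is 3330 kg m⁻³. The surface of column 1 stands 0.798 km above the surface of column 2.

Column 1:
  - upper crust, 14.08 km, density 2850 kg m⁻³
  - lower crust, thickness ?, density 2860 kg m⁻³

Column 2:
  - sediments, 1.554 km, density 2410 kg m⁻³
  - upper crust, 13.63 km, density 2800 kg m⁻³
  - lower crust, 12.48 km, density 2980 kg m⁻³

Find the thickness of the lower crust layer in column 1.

19 km

Take the compensation level at the base of the deeper column (depth z_c below the surface of column 1) and equate Σ ρ_i t_i down to z_c; mantle fills any gap and the z_c terms cancel.
Column 1: 14.08×2850 + x×2860 + (z_c − 14.08 − x)×3330
Column 2: 0.798×0 + 1.554×2410 + 13.63×2800 + 12.48×2980 + (z_c − 0.798 − 27.664)×3330
The z_c×3330 term appears on both sides and cancels. Collect the known terms of each column as K = Σ(ρt)_known − 3330 × (depth of known layers): K_1 = 40128 − 3330×14.08 = −6758.4; K_2 = 79099.54 − 3330×(0.798 + 27.664) = −15678.92.
Balance: K_1 − x×(3330 − 2860) = K_2, so x = (K_1 − K_2)/(3330 − 2860) = 8920.52/470 = 19 km.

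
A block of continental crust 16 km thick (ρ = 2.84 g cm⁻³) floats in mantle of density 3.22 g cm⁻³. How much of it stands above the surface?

Floating equilibrium: submerged depth d = t ρ_obj/ρ_fluid = 16 km × 2.84/3.22 = 14.11 km.
Freeboard = t − d = 16 km − 14.11 km = 1.89 km.

1.89 km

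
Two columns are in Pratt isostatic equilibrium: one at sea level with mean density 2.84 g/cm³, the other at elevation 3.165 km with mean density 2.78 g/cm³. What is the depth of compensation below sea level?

ρ_ref D = ρ (D + h) → D (ρ_ref − ρ) = ρ h.
D = ρ h/(ρ_ref − ρ) = 2.78 × 3.165 km/(2.84 − 2.78) = 147 km.

147 km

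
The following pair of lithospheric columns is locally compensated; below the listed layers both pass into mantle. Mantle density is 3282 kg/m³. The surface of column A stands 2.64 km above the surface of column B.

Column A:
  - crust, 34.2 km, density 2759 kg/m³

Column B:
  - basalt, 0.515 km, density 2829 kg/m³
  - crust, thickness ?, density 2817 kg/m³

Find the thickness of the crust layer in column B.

19.3 km

Take the compensation level at the base of the deeper column (depth z_c below the surface of column A) and equate Σ ρ_i t_i down to z_c; mantle fills any gap and the z_c terms cancel.
Column A: 34.2×2759 + (z_c − 34.2)×3282
Column B: 2.64×0 + 0.515×2829 + x×2817 + (z_c − 2.64 − 0.515 − x)×3282
The z_c×3282 term appears on both sides and cancels. Collect the known terms of each column as K = Σ(ρt)_known − 3282 × (depth of known layers): K_A = 94357.8 − 3282×34.2 = −17886.6; K_B = 1456.935 − 3282×(2.64 + 0.515) = −8897.775.
Balance: K_A = K_B − x×(3282 − 2817), so x = (K_B − K_A)/(3282 − 2817) = 8988.83/465 = 19.3 km.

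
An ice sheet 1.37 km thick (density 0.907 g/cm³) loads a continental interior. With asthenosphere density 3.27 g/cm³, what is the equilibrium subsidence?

0.38 km

In Airy isostatic equilibrium: the ice load ρ_ice t is balanced by mantle displaced below, ρ_m s.
s = t ρ_ice / ρ_m = 1.37 km × 0.907/3.27 = 0.38 km.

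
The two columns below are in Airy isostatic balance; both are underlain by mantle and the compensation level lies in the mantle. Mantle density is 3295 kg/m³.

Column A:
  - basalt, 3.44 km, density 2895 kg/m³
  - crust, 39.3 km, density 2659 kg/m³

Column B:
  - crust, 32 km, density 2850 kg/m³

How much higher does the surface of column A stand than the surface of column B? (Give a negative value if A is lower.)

3.68 km

For any compensation level in the mantle, the mantle terms cancel and isostasy reduces to e = (Σt_A − Σt_B) − (Σ(ρt)_A − Σ(ρt)_B) / ρ_m.
Σt_A = 42.74 km; Σt_B = 32 km; Σ(ρt)_A = 114457.5; Σ(ρt)_B = 91200 (in km·kg/m³).
e = (42.74 − 32) − (114457.5 − 91200) / 3295 = 3.68 km.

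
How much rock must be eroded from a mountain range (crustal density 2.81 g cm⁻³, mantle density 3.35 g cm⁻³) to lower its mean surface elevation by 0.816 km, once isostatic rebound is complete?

5.06 km

Net drop Δ = e − u = e − e ρ_c/ρ_m = e (ρ_m − ρ_c)/ρ_m.
e = Δ ρ_m/(ρ_m − ρ_c) = 0.816 km × 3.35/0.54 = 5.06 km.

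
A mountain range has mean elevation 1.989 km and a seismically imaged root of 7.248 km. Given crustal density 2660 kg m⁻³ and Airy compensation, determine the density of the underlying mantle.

Airy balance: ρ_c h = (ρ_m − ρ_c) r → ρ_m = ρ_c (1 + h/r).
ρ_m = 2660 × (1 + 1.989 km/7.248 km) = 3390 kg m⁻³.

3390 kg m⁻³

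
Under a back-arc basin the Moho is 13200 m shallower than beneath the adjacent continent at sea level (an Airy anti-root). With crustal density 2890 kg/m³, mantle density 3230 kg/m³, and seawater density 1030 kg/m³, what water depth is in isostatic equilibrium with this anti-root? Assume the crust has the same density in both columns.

2410 m

Replacing a thickness d of crust by seawater at the top must be balanced by replacing crust with mantle at the base: d (ρ_c − ρ_w) = a (ρ_m − ρ_c).
d = a (ρ_m − ρ_c)/(ρ_c − ρ_w) = 13200 m × 340/1860 = 2410 m.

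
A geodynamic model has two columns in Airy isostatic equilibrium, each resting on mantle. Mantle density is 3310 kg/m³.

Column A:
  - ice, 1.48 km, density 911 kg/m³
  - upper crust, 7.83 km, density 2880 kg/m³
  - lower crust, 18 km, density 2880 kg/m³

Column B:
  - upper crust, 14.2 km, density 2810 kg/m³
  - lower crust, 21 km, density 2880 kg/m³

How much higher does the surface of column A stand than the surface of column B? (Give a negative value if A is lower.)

For any compensation level in the mantle, the mantle terms cancel and isostasy reduces to e = (Σt_A − Σt_B) − (Σ(ρt)_A − Σ(ρt)_B) / ρ_m.
Σt_A = 27.31 km; Σt_B = 35.2 km; Σ(ρt)_A = 75738.68; Σ(ρt)_B = 100382 (in km·kg/m³).
e = (27.31 − 35.2) − (75738.68 − 100382) / 3310 = −0.445 km.

−0.445 km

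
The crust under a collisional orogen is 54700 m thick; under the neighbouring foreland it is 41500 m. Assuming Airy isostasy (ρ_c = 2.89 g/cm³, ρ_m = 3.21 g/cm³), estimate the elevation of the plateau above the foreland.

1320 m

Excess crust Δ = 54700 m − 41500 m = 13200 m, split between elevation h and root r with h + r = Δ.
Airy balance ρ_c h = (ρ_m − ρ_c) r gives r = h ρ_c/(ρ_m − ρ_c), so h (1 + ρ_c/(ρ_m − ρ_c)) = Δ, i.e. h = Δ (ρ_m − ρ_c)/ρ_m.
h = 13200 m × 0.32/3.21 = 1320 m.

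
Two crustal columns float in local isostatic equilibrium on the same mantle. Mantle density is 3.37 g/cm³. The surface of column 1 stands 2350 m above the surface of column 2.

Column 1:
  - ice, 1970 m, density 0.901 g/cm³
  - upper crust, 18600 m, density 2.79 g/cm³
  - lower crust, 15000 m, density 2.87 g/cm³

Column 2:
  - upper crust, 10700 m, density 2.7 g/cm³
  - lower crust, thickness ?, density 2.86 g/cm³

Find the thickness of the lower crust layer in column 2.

15800 m

Take the compensation level at the base of the deeper column (depth z_c below the surface of column 1) and equate Σ ρ_i t_i down to z_c; mantle fills any gap and the z_c terms cancel.
Column 1: 1970×0.901 + 18600×2.79 + 15000×2.87 + (z_c − 35570)×3.37
Column 2: 2350×0 + 10700×2.7 + x×2.86 + (z_c − 2350 − 10700 − x)×3.37
The z_c×3.37 term appears on both sides and cancels. Collect the known terms of each column as K = Σ(ρt)_known − 3.37 × (depth of known layers): K_1 = 96718.97 − 3.37×35570 = −23151.93; K_2 = 28890 − 3.37×(2350 + 10700) = −15088.5.
Balance: K_1 = K_2 − x×(3.37 − 2.86), so x = (K_2 − K_1)/(3.37 − 2.86) = 8063.43/0.51 = 15800 m.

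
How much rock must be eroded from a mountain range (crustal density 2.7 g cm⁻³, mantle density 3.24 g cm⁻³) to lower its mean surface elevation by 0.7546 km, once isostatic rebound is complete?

Net drop Δ = e − u = e − e ρ_c/ρ_m = e (ρ_m − ρ_c)/ρ_m.
e = Δ ρ_m/(ρ_m − ρ_c) = 0.7546 km × 3.24/0.54 = 4.53 km.

4.53 km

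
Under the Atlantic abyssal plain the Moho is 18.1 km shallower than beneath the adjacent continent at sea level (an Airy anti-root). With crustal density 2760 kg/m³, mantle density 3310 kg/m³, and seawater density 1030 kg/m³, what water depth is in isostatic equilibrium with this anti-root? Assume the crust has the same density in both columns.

5.75 km

Replacing a thickness d of crust by seawater at the top must be balanced by replacing crust with mantle at the base: d (ρ_c − ρ_w) = a (ρ_m − ρ_c).
d = a (ρ_m − ρ_c)/(ρ_c − ρ_w) = 18.1 km × 550/1730 = 5.75 km.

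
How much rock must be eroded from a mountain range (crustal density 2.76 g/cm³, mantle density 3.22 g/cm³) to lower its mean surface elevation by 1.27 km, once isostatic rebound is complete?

Net drop Δ = e − u = e − e ρ_c/ρ_m = e (ρ_m − ρ_c)/ρ_m.
e = Δ ρ_m/(ρ_m − ρ_c) = 1.27 km × 3.22/0.46 = 8.89 km.

8.89 km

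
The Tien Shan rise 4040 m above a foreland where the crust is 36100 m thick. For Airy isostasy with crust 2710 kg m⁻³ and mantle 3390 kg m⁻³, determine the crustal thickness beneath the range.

56200 m

Root depth r = h ρ_c / (ρ_m − ρ_c) = 4040 m × 2710 / 680 = 16100 m.
Total thickness = T + h + r = 36100 m + 4040 m + 16100 m = 56200 m.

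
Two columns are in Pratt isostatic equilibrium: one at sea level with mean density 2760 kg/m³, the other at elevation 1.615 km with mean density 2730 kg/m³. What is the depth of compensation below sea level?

ρ_ref D = ρ (D + h) → D (ρ_ref − ρ) = ρ h.
D = ρ h/(ρ_ref − ρ) = 2730 × 1.615 km/(2760 − 2730) = 147 km.

147 km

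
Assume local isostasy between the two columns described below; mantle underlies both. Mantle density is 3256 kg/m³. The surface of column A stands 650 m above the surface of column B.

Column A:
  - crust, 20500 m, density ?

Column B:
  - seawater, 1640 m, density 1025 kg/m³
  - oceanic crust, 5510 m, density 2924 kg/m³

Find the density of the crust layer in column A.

2890 kg/m³

Take the compensation level at the base of the deeper column (depth z_c below the surface of column A) and equate Σ ρ_i t_i down to z_c; mantle fills any gap and the z_c terms cancel.
Column A: 20500×ρ + (z_c − 20500)×3256
Column B: 650×0 + 1640×1025 + 5510×2924 + (z_c − 650 − 7150)×3256
The z_c×3256 term appears on both sides and cancels. Collect the known terms of each column as K = Σ(ρt)_known − 3256 × (depth of known layers): K_A = 0 − 3256×20500 = −66748000; K_B = 17792240 − 3256×(650 + 7150) = −7604560.
Balance: K_A + 20500×ρ = K_B, so ρ = (K_B − K_A)/20500 = 59143400/20500 = 2890 kg/m³.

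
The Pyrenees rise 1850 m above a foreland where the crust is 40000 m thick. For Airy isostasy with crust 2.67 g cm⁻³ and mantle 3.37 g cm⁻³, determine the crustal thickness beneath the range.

Root depth r = h ρ_c / (ρ_m − ρ_c) = 1850 m × 2.67 / 0.7 = 7056 m.
Total thickness = T + h + r = 40000 m + 1850 m + 7056 m = 48900 m.

48900 m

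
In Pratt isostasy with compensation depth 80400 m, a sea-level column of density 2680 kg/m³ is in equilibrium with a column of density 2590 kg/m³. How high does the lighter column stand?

2790 m

ρ_ref D = ρ (D + h) → h = D (ρ_ref − ρ)/ρ.
h = 80400 m × (2680 − 2590)/2590 = 2790 m.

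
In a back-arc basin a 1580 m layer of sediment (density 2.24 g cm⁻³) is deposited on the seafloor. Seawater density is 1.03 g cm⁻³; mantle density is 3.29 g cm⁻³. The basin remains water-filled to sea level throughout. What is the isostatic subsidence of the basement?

Submarine loading: the sediment displaces seawater, and the subsidence is in turn flooded, so s (ρ_m − ρ_w) = t (ρ_sed − ρ_w).
s = 1580 m × (2.24 − 1.03) / (3.29 − 1.03) = 846 m.

846 m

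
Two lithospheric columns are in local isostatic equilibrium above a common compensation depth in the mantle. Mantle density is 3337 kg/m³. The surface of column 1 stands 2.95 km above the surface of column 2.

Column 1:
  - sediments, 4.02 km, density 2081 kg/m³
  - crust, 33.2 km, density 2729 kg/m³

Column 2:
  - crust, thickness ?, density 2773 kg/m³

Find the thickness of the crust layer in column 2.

27.3 km

Take the compensation level at the base of the deeper column (depth z_c below the surface of column 1) and equate Σ ρ_i t_i down to z_c; mantle fills any gap and the z_c terms cancel.
Column 1: 4.02×2081 + 33.2×2729 + (z_c − 37.22)×3337
Column 2: 2.95×0 + x×2773 + (z_c − 2.95 − 0 − x)×3337
The z_c×3337 term appears on both sides and cancels. Collect the known terms of each column as K = Σ(ρt)_known − 3337 × (depth of known layers): K_1 = 98968.42 − 3337×37.22 = −25234.72; K_2 = 0 − 3337×(2.95 + 0) = −9844.15.
Balance: K_1 = K_2 − x×(3337 − 2773), so x = (K_2 − K_1)/(3337 − 2773) = 15390.6/564 = 27.3 km.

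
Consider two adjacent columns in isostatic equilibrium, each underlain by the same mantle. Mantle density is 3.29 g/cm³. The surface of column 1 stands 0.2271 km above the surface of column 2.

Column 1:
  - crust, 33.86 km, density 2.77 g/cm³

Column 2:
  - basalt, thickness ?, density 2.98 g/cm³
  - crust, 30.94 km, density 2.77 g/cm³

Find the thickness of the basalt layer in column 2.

Take the compensation level at the base of the deeper column (depth z_c below the surface of column 1) and equate Σ ρ_i t_i down to z_c; mantle fills any gap and the z_c terms cancel.
Column 1: 33.86×2.77 + (z_c − 33.86)×3.29
Column 2: 0.2271×0 + x×2.98 + 30.94×2.77 + (z_c − 0.2271 − 30.94 − x)×3.29
The z_c×3.29 term appears on both sides and cancels. Collect the known terms of each column as K = Σ(ρt)_known − 3.29 × (depth of known layers): K_1 = 93.7922 − 3.29×33.86 = −17.6072; K_2 = 85.7038 − 3.29×(0.2271 + 30.94) = −16.835959.
Balance: K_1 = K_2 − x×(3.29 − 2.98), so x = (K_2 − K_1)/(3.29 − 2.98) = 0.771241/0.31 = 2.49 km.

2.49 km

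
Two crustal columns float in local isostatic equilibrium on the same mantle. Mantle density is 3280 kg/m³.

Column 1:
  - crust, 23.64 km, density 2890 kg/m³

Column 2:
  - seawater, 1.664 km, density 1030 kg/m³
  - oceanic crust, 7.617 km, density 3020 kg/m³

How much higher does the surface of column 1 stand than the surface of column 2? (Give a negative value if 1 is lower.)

1.07 km

For any compensation level in the mantle, the mantle terms cancel and isostasy reduces to e = (Σt_1 − Σt_2) − (Σ(ρt)_1 − Σ(ρt)_2) / ρ_m.
Σt_1 = 23.64 km; Σt_2 = 9.281 km; Σ(ρt)_1 = 68319.6; Σ(ρt)_2 = 24717.26 (in km·kg/m³).
e = (23.64 − 9.281) − (68319.6 − 24717.26) / 3280 = 1.07 km.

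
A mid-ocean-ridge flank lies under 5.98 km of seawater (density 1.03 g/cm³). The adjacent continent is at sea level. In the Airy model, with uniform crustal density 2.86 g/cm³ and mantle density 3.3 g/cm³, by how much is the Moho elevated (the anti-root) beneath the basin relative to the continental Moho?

24.9 km

Equating mass per unit area of the two columns: replacing crust with seawater at the top is compensated by replacing crust with mantle at the base: d (ρ_c − ρ_w) = a (ρ_m − ρ_c).
a = d (ρ_c − ρ_w)/(ρ_m − ρ_c) = 5.98 km × 1.83/0.44 = 24.9 km.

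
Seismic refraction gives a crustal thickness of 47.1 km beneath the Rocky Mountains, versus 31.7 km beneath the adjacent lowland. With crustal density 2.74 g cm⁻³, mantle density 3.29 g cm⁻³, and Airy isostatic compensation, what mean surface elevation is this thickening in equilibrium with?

2.57 km

Excess crust Δ = 47.1 km − 31.7 km = 15.4 km, split between elevation h and root r with h + r = Δ.
Airy balance ρ_c h = (ρ_m − ρ_c) r gives r = h ρ_c/(ρ_m − ρ_c), so h (1 + ρ_c/(ρ_m − ρ_c)) = Δ, i.e. h = Δ (ρ_m − ρ_c)/ρ_m.
h = 15.4 km × 0.55/3.29 = 2.57 km.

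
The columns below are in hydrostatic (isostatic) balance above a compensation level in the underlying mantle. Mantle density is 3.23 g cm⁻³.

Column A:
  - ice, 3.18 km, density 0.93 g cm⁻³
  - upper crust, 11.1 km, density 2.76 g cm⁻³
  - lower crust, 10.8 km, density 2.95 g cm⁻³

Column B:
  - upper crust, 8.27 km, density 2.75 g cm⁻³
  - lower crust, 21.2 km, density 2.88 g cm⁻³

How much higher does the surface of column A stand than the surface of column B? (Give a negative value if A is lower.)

1.29 km

For any compensation level in the mantle, the mantle terms cancel and isostasy reduces to e = (Σt_A − Σt_B) − (Σ(ρt)_A − Σ(ρt)_B) / ρ_m.
Σt_A = 25.08 km; Σt_B = 29.47 km; Σ(ρt)_A = 65.4534; Σ(ρt)_B = 83.7985 (in km·g cm⁻³).
e = (25.08 − 29.47) − (65.4534 − 83.7985) / 3.23 = 1.29 km.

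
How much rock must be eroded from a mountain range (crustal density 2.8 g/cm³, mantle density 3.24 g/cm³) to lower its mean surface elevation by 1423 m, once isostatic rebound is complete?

10500 m

Net drop Δ = e − u = e − e ρ_c/ρ_m = e (ρ_m − ρ_c)/ρ_m.
e = Δ ρ_m/(ρ_m − ρ_c) = 1423 m × 3.24/0.44 = 10500 m.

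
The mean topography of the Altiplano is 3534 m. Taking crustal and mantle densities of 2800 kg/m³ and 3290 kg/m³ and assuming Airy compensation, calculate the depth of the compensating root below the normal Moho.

20200 m

Balancing pressure at the compensation depth: the weight of the topography is balanced by the buoyancy of the root, ρ_c h = (ρ_m − ρ_c) r.
r = h · ρ_c / (ρ_m − ρ_c) = 3534 m × 2800 / (3290 − 2800) = 20200 m.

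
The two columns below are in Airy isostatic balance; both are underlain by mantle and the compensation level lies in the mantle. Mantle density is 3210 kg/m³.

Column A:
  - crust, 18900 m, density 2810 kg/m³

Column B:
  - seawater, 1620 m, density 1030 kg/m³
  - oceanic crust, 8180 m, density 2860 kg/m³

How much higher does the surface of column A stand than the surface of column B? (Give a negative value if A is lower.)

363 m

For any compensation level in the mantle, the mantle terms cancel and isostasy reduces to e = (Σt_A − Σt_B) − (Σ(ρt)_A − Σ(ρt)_B) / ρ_m.
Σt_A = 18900 m; Σt_B = 9800 m; Σ(ρt)_A = 53109000; Σ(ρt)_B = 25063400 (in m·kg/m³).
e = (18900 − 9800) − (53109000 − 25063400) / 3210 = 363 m.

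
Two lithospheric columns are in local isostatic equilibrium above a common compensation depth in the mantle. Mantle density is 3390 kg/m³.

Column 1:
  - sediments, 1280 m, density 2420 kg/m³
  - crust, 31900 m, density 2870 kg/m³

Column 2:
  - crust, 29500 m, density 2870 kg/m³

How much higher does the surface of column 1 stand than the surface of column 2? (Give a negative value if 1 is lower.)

734 m

For any compensation level in the mantle, the mantle terms cancel and isostasy reduces to e = (Σt_1 − Σt_2) − (Σ(ρt)_1 − Σ(ρt)_2) / ρ_m.
Σt_1 = 33180 m; Σt_2 = 29500 m; Σ(ρt)_1 = 94650600; Σ(ρt)_2 = 84665000 (in m·kg/m³).
e = (33180 − 29500) − (94650600 − 84665000) / 3390 = 734 m.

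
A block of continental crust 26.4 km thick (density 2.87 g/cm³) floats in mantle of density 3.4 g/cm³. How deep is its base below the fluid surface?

Draft d = t ρ_obj/ρ_fluid = 26.4 km × 2.87/3.4 = 22.3 km.

22.3 km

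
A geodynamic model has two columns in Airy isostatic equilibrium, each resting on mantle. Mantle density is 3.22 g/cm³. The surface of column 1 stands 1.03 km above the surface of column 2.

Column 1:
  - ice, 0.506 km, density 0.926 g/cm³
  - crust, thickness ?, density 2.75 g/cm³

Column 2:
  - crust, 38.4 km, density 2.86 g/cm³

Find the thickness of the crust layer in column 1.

34 km

Take the compensation level at the base of the deeper column (depth z_c below the surface of column 1) and equate Σ ρ_i t_i down to z_c; mantle fills any gap and the z_c terms cancel.
Column 1: 0.506×0.926 + x×2.75 + (z_c − 0.506 − x)×3.22
Column 2: 1.03×0 + 38.4×2.86 + (z_c − 1.03 − 38.4)×3.22
The z_c×3.22 term appears on both sides and cancels. Collect the known terms of each column as K = Σ(ρt)_known − 3.22 × (depth of known layers): K_1 = 0.468556 − 3.22×0.506 = −1.160764; K_2 = 109.824 − 3.22×(1.03 + 38.4) = −17.1406.
Balance: K_1 − x×(3.22 − 2.75) = K_2, so x = (K_1 − K_2)/(3.22 − 2.75) = 15.9798/0.47 = 34 km.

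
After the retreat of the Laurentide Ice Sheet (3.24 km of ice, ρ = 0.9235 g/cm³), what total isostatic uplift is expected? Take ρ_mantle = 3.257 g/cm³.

0.919 km

Removing the load lets mantle flow back in; uplift u satisfies ρ_ice t = ρ_m u.
u = t ρ_ice/ρ_m = 3.24 km × 0.9235/3.257 = 0.919 km.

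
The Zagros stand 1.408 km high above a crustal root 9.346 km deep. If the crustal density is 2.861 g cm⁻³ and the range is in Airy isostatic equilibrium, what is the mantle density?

Airy balance: ρ_c h = (ρ_m − ρ_c) r → ρ_m = ρ_c (1 + h/r).
ρ_m = 2.861 × (1 + 1.408 km/9.346 km) = 3.29 g cm⁻³.

3.29 g cm⁻³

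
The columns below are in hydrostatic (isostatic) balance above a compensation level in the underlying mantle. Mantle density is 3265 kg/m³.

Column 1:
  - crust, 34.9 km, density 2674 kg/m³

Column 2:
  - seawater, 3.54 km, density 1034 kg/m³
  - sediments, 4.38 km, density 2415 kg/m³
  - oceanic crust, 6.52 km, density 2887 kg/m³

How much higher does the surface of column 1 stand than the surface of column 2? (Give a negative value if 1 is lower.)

2 km

For any compensation level in the mantle, the mantle terms cancel and isostasy reduces to e = (Σt_1 − Σt_2) − (Σ(ρt)_1 − Σ(ρt)_2) / ρ_m.
Σt_1 = 34.9 km; Σt_2 = 14.44 km; Σ(ρt)_1 = 93322.6; Σ(ρt)_2 = 33061.3 (in km·kg/m³).
e = (34.9 − 14.44) − (93322.6 − 33061.3) / 3265 = 2 km.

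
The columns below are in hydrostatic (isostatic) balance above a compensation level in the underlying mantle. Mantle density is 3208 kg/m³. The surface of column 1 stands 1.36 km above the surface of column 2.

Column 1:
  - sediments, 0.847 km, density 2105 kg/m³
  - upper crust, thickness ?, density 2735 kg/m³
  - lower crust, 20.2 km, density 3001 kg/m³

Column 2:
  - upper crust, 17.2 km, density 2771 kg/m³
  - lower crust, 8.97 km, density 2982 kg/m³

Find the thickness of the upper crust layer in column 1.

18.6 km

Take the compensation level at the base of the deeper column (depth z_c below the surface of column 1) and equate Σ ρ_i t_i down to z_c; mantle fills any gap and the z_c terms cancel.
Column 1: 0.847×2105 + x×2735 + 20.2×3001 + (z_c − 21.047 − x)×3208
Column 2: 1.36×0 + 17.2×2771 + 8.97×2982 + (z_c − 1.36 − 26.17)×3208
The z_c×3208 term appears on both sides and cancels. Collect the known terms of each column as K = Σ(ρt)_known − 3208 × (depth of known layers): K_1 = 62403.135 − 3208×21.047 = −5115.641; K_2 = 74409.74 − 3208×(1.36 + 26.17) = −13906.5.
Balance: K_1 − x×(3208 − 2735) = K_2, so x = (K_1 − K_2)/(3208 − 2735) = 8790.86/473 = 18.6 km.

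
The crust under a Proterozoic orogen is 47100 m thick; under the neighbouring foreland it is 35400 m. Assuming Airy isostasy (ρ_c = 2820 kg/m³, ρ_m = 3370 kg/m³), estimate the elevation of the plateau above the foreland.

Excess crust Δ = 47100 m − 35400 m = 11700 m, split between elevation h and root r with h + r = Δ.
Airy balance ρ_c h = (ρ_m − ρ_c) r gives r = h ρ_c/(ρ_m − ρ_c), so h (1 + ρ_c/(ρ_m − ρ_c)) = Δ, i.e. h = Δ (ρ_m − ρ_c)/ρ_m.
h = 11700 m × 550/3370 = 1910 m.

1910 m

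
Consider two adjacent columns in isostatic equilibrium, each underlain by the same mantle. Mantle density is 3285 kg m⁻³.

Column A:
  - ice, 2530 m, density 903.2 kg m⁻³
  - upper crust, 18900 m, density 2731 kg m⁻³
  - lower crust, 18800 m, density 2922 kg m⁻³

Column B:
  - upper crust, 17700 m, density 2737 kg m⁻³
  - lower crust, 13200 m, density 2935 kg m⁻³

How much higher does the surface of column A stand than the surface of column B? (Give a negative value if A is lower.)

2740 m

For any compensation level in the mantle, the mantle terms cancel and isostasy reduces to e = (Σt_A − Σt_B) − (Σ(ρt)_A − Σ(ρt)_B) / ρ_m.
Σt_A = 40230 m; Σt_B = 30900 m; Σ(ρt)_A = 108834596; Σ(ρt)_B = 87186900 (in m·kg m⁻³).
e = (40230 − 30900) − (108834596 − 87186900) / 3285 = 2740 m.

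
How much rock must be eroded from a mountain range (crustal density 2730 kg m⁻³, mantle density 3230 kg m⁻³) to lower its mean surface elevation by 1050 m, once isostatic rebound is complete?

6780 m

Net drop Δ = e − u = e − e ρ_c/ρ_m = e (ρ_m − ρ_c)/ρ_m.
e = Δ ρ_m/(ρ_m − ρ_c) = 1050 m × 3230/500 = 6780 m.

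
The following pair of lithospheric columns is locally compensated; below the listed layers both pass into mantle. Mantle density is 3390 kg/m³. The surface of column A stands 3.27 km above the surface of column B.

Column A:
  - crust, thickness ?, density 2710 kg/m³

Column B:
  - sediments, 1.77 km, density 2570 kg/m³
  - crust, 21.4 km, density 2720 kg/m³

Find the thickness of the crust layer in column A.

Take the compensation level at the base of the deeper column (depth z_c below the surface of column A) and equate Σ ρ_i t_i down to z_c; mantle fills any gap and the z_c terms cancel.
Column A: x×2710 + (z_c − 0 − x)×3390
Column B: 3.27×0 + 1.77×2570 + 21.4×2720 + (z_c − 3.27 − 23.17)×3390
The z_c×3390 term appears on both sides and cancels. Collect the known terms of each column as K = Σ(ρt)_known − 3390 × (depth of known layers): K_A = 0 − 3390×0 = 0; K_B = 62756.9 − 3390×(3.27 + 23.17) = −26874.7.
Balance: K_A − x×(3390 − 2710) = K_B, so x = (K_A − K_B)/(3390 − 2710) = 26874.7/680 = 39.5 km.

39.5 km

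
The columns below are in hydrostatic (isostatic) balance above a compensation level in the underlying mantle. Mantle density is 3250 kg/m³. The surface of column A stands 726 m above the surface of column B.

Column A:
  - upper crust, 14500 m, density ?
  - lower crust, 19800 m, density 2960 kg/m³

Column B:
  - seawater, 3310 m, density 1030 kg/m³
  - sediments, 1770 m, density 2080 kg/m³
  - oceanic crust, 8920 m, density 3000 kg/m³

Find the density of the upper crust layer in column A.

2680 kg/m³

Take the compensation level at the base of the deeper column (depth z_c below the surface of column A) and equate Σ ρ_i t_i down to z_c; mantle fills any gap and the z_c terms cancel.
Column A: 14500×ρ + 19800×2960 + (z_c − 34300)×3250
Column B: 726×0 + 3310×1030 + 1770×2080 + 8920×3000 + (z_c − 726 − 14000)×3250
The z_c×3250 term appears on both sides and cancels. Collect the known terms of each column as K = Σ(ρt)_known − 3250 × (depth of known layers): K_A = 58608000 − 3250×34300 = −52867000; K_B = 33850900 − 3250×(726 + 14000) = −14008600.
Balance: K_A + 14500×ρ = K_B, so ρ = (K_B − K_A)/14500 = 38858400/14500 = 2680 kg/m³.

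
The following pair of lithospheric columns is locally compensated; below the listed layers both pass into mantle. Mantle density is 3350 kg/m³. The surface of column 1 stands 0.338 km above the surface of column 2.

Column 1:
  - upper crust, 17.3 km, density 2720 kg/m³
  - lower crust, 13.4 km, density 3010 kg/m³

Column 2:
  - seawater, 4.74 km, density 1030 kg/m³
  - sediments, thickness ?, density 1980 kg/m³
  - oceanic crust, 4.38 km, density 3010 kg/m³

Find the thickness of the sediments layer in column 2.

Take the compensation level at the base of the deeper column (depth z_c below the surface of column 1) and equate Σ ρ_i t_i down to z_c; mantle fills any gap and the z_c terms cancel.
Column 1: 17.3×2720 + 13.4×3010 + (z_c − 30.7)×3350
Column 2: 0.338×0 + 4.74×1030 + x×1980 + 4.38×3010 + (z_c − 0.338 − 9.12 − x)×3350
The z_c×3350 term appears on both sides and cancels. Collect the known terms of each column as K = Σ(ρt)_known − 3350 × (depth of known layers): K_1 = 87390 − 3350×30.7 = −15455; K_2 = 18066 − 3350×(0.338 + 9.12) = −13618.3.
Balance: K_1 = K_2 − x×(3350 − 1980), so x = (K_2 − K_1)/(3350 − 1980) = 1836.7/1370 = 1.34 km.

1.34 km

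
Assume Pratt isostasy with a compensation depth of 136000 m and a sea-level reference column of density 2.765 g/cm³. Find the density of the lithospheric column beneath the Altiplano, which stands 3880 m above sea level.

Pratt balance: ρ_ref D = ρ (D + h).
ρ = ρ_ref D/(D + h) = 2.765 × 136000 m/(136000 m + 3880 m) = 2.69 g/cm³.

2.69 g/cm³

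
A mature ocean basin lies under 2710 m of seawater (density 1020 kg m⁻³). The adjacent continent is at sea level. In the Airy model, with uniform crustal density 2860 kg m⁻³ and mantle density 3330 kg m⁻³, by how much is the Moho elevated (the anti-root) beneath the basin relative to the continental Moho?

In Airy isostatic equilibrium: replacing crust with seawater at the top is compensated by replacing crust with mantle at the base: d (ρ_c − ρ_w) = a (ρ_m − ρ_c).
a = d (ρ_c − ρ_w)/(ρ_m − ρ_c) = 2710 m × 1840/470 = 10600 m.

10600 m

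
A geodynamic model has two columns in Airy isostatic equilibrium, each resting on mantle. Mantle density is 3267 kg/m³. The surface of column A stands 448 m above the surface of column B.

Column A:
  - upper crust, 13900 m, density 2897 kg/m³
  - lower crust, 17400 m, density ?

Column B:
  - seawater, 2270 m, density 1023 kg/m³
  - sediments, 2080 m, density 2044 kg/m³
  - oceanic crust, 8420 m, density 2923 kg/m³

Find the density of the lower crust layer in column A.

2870 kg/m³

Take the compensation level at the base of the deeper column (depth z_c below the surface of column A) and equate Σ ρ_i t_i down to z_c; mantle fills any gap and the z_c terms cancel.
Column A: 13900×2897 + 17400×ρ + (z_c − 31300)×3267
Column B: 448×0 + 2270×1023 + 2080×2044 + 8420×2923 + (z_c − 448 − 12770)×3267
The z_c×3267 term appears on both sides and cancels. Collect the known terms of each column as K = Σ(ρt)_known − 3267 × (depth of known layers): K_A = 40268300 − 3267×31300 = −61988800; K_B = 31185390 − 3267×(448 + 12770) = −11997816.
Balance: K_A + 17400×ρ = K_B, so ρ = (K_B − K_A)/17400 = 49991000/17400 = 2870 kg/m³.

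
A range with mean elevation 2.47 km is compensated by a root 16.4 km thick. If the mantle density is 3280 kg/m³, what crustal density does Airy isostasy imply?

ρ_c h = (ρ_m − ρ_c) r → ρ_c (h + r) = ρ_m r → ρ_c = ρ_m r / (h + r).
ρ_c = 3280 × 16.4 km / (2.47 km + 16.4 km) = 2850 kg/m³.

2850 kg/m³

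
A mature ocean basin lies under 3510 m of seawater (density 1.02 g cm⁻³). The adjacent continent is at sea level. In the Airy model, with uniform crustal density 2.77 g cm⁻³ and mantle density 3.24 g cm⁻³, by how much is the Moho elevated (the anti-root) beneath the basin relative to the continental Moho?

13100 m

In Airy isostatic equilibrium: replacing crust with seawater at the top is compensated by replacing crust with mantle at the base: d (ρ_c − ρ_w) = a (ρ_m − ρ_c).
a = d (ρ_c − ρ_w)/(ρ_m − ρ_c) = 3510 m × 1.75/0.47 = 13100 m.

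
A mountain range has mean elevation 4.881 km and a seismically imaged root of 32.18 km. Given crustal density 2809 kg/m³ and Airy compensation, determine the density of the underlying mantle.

Airy balance: ρ_c h = (ρ_m − ρ_c) r → ρ_m = ρ_c (1 + h/r).
ρ_m = 2809 × (1 + 4.881 km/32.18 km) = 3240 kg/m³.

3240 kg/m³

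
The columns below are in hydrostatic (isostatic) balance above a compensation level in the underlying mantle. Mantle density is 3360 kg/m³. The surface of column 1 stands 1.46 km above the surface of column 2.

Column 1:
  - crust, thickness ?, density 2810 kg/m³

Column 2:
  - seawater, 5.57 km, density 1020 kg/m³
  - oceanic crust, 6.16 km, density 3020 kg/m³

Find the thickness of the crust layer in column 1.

36.4 km

Take the compensation level at the base of the deeper column (depth z_c below the surface of column 1) and equate Σ ρ_i t_i down to z_c; mantle fills any gap and the z_c terms cancel.
Column 1: x×2810 + (z_c − 0 − x)×3360
Column 2: 1.46×0 + 5.57×1020 + 6.16×3020 + (z_c − 1.46 − 11.73)×3360
The z_c×3360 term appears on both sides and cancels. Collect the known terms of each column as K = Σ(ρt)_known − 3360 × (depth of known layers): K_1 = 0 − 3360×0 = 0; K_2 = 24284.6 − 3360×(1.46 + 11.73) = −20033.8.
Balance: K_1 − x×(3360 − 2810) = K_2, so x = (K_1 − K_2)/(3360 − 2810) = 20033.8/550 = 36.4 km.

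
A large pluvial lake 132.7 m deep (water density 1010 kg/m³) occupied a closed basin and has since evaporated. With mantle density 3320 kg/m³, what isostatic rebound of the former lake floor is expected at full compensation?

40.4 m

u = d ρ_w/ρ_m = 132.7 m × 1010/3320 = 40.4 m.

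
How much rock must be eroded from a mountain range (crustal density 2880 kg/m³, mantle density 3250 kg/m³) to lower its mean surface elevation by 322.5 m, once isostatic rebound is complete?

Net drop Δ = e − u = e − e ρ_c/ρ_m = e (ρ_m − ρ_c)/ρ_m.
e = Δ ρ_m/(ρ_m − ρ_c) = 322.5 m × 3250/370 = 2830 m.

2830 m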